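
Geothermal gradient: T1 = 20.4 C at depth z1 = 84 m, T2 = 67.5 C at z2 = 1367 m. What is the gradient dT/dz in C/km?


dT = 67.5 - 20.4 = 47.1 C
dz = 1367 - 84 = 1283 m
gradient = dT/dz * 1000 = 47.1/1283 * 1000 = 36.7108 C/km

36.7108


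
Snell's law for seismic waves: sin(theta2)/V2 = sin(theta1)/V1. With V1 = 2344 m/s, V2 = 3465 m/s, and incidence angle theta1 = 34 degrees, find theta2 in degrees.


sin(theta1) = sin(34 deg) = 0.559193
sin(theta2) = V2/V1 * sin(theta1) = 3465/2344 * 0.559193 = 0.826623
theta2 = arcsin(0.826623) = 55.7533 degrees

55.7533


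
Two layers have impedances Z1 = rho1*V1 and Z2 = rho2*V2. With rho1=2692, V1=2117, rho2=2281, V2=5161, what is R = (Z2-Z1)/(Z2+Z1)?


Z1 = 2692 * 2117 = 5698964
Z2 = 2281 * 5161 = 11772241
R = (11772241 - 5698964) / (11772241 + 5698964) = 6073277 / 17471205 = 0.3476

0.3476


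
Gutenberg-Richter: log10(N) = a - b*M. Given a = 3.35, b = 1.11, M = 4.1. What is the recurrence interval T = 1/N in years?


log10(N) = 3.35 - 1.11*4.1 = -1.201
N = 10^-1.201 = 0.062951
T = 1/N = 1/0.062951 = 15.8855 years

15.8855


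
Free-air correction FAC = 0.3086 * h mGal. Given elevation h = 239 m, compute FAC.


FAC = 0.3086 * h
= 0.3086 * 239
= 73.7554 mGal

73.7554


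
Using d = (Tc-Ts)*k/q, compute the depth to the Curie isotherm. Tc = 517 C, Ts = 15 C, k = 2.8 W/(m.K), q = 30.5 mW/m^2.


T_Curie - T_surf = 517 - 15 = 502 C
Convert q to W/m^2: 30.5 mW/m^2 = 0.0305 W/m^2
d = 502 * 2.8 / 0.0305 = 46085.25 m

46085.25


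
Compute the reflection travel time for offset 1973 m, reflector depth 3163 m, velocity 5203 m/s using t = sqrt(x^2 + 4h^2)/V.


x^2 + 4h^2 = 1973^2 + 4*3163^2 = 3892729 + 40018276 = 43911005
sqrt(43911005) = 6626.5379
t = 6626.5379 / 5203 = 1.2736 s

1.2736


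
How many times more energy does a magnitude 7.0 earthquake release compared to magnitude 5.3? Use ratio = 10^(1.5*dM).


M2 - M1 = 7.0 - 5.3 = 1.7
1.5 * 1.7 = 2.55
ratio = 10^2.55 = 354.81

354.81


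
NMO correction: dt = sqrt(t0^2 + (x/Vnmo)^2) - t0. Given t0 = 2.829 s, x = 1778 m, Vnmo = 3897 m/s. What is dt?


x/Vnmo = 1778/3897 = 0.456248
(x/Vnmo)^2 = 0.208163
t0^2 = 8.003241
sqrt(8.003241 + 0.208163) = 2.865555
dt = 2.865555 - 2.829 = 0.036555

0.036555


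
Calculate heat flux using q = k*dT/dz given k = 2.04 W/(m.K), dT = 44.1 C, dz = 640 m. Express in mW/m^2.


q = k * dT / dz * 1000
= 2.04 * 44.1 / 640 * 1000
= 0.140569 * 1000
= 140.5687 mW/m^2

140.5687


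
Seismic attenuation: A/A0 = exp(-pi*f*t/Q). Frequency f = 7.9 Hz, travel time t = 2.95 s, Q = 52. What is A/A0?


pi*f*t/Q = pi*7.9*2.95/52 = 1.407977
A/A0 = exp(-1.407977) = 0.244638

0.244638


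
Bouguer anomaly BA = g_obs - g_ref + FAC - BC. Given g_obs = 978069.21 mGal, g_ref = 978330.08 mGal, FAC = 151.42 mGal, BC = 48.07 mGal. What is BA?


BA = g_obs - g_ref + FAC - BC
= 978069.21 - 978330.08 + 151.42 - 48.07
= -157.52 mGal

-157.52


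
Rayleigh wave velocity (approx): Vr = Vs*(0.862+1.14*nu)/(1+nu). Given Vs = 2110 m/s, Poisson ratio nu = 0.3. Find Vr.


Numerator factor = 0.862 + 1.14*0.3 = 1.204
Denominator = 1 + 0.3 = 1.3
Vr = 2110 * 1.204 / 1.3 = 1954.18 m/s

1954.18


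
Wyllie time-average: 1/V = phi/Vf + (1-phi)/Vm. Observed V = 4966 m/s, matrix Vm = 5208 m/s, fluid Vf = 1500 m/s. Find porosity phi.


1/V - 1/Vm = 1/4966 - 1/5208 = 9.36e-06
1/Vf - 1/Vm = 1/1500 - 1/5208 = 0.00047465
phi = 9.36e-06 / 0.00047465 = 0.0197

0.0197


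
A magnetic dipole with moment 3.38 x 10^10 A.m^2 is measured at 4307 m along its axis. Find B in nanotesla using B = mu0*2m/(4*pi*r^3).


m = 3.38 x 10^10 = 33800000000 A.m^2
2m = 67600000000 A.m^2
r^3 = 4307^3 = 79895922443
B = (4pi*10^-7) * 67600000000 / (4*pi * 79895922443) * 1e9
= 84948.665353 / 1004001771994.83 * 1e9
= 84.6101 nT

84.6101


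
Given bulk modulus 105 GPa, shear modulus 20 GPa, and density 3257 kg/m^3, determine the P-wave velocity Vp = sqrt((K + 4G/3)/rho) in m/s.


First compute the effective modulus:
K + 4G/3 = 105e9 + 4*20e9/3 = 131666666666.67 Pa
Then divide by density:
131666666666.67 / 3257 = 40425749.6674 Pa/(kg/m^3)
Take the square root:
Vp = sqrt(40425749.6674) = 6358.12 m/s

6358.12


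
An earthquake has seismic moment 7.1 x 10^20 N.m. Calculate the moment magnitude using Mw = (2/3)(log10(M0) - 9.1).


log10(M0) = log10(7.1 x 10^20) = 20.8513
Mw = 2/3 * (20.8513 - 9.1)
= 2/3 * 11.7513
= 7.83

7.83


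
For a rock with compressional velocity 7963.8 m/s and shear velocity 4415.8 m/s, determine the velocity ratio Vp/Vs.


Vp/Vs = 7963.8 / 4415.8
= 1.8035

1.8035


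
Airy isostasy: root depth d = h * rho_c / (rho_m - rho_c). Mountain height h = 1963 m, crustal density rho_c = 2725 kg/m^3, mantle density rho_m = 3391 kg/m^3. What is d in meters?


rho_m - rho_c = 3391 - 2725 = 666
d = 1963 * 2725 / 666
= 5349175 / 666
= 8031.79 m

8031.79


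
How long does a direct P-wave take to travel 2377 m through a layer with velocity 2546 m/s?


t = x / V
= 2377 / 2546
= 0.9336 s

0.9336


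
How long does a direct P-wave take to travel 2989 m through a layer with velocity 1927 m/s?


t = x / V
= 2989 / 1927
= 1.5511 s

1.5511


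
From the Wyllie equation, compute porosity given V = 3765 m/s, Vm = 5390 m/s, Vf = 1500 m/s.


1/V - 1/Vm = 1/3765 - 1/5390 = 8.008e-05
1/Vf - 1/Vm = 1/1500 - 1/5390 = 0.00048114
phi = 8.008e-05 / 0.00048114 = 0.1664

0.1664


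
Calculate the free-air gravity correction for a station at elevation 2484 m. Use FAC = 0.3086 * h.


FAC = 0.3086 * h
= 0.3086 * 2484
= 766.5624 mGal

766.5624


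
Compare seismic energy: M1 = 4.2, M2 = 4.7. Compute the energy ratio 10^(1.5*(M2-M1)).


M2 - M1 = 4.7 - 4.2 = 0.5
1.5 * 0.5 = 0.75
ratio = 10^0.75 = 5.62

5.62


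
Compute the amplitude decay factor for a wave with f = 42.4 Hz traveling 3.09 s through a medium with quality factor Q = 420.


pi*f*t/Q = pi*42.4*3.09/420 = 0.979997
A/A0 = exp(-0.979997) = 0.375312

0.375312


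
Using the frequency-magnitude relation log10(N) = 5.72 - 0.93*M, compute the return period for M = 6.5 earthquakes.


log10(N) = 5.72 - 0.93*6.5 = -0.325
N = 10^-0.325 = 0.473151
T = 1/N = 1/0.473151 = 2.1135 years

2.1135


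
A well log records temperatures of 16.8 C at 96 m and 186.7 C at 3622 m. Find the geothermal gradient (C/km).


dT = 186.7 - 16.8 = 169.9 C
dz = 3622 - 96 = 3526 m
gradient = dT/dz * 1000 = 169.9/3526 * 1000 = 48.1849 C/km

48.1849


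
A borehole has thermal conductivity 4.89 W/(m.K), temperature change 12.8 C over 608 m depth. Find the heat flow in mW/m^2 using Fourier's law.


q = k * dT / dz * 1000
= 4.89 * 12.8 / 608 * 1000
= 0.102947 * 1000
= 102.9474 mW/m^2

102.9474


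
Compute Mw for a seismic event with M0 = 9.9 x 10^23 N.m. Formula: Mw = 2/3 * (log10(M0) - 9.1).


log10(M0) = log10(9.9 x 10^23) = 23.9956
Mw = 2/3 * (23.9956 - 9.1)
= 2/3 * 14.8956
= 9.93

9.93


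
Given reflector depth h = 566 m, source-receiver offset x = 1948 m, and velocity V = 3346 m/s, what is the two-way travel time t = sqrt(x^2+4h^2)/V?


x^2 + 4h^2 = 1948^2 + 4*566^2 = 3794704 + 1281424 = 5076128
sqrt(5076128) = 2253.0264
t = 2253.0264 / 3346 = 0.6733 s

0.6733


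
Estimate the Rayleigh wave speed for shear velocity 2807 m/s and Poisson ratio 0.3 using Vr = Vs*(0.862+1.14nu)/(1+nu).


Numerator factor = 0.862 + 1.14*0.3 = 1.204
Denominator = 1 + 0.3 = 1.3
Vr = 2807 * 1.204 / 1.3 = 2599.71 m/s

2599.71


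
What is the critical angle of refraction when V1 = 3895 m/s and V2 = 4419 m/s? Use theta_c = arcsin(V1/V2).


V1/V2 = 3895/4419 = 0.881421
theta_c = arcsin(0.881421) = 61.8143 degrees

61.8143


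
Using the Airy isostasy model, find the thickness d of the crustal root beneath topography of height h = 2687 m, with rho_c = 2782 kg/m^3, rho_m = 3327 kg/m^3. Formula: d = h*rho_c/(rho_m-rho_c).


rho_m - rho_c = 3327 - 2782 = 545
d = 2687 * 2782 / 545
= 7475234 / 545
= 13716.03 m

13716.03


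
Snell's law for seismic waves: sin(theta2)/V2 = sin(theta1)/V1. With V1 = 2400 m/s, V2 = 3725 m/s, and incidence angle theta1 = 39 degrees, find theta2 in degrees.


sin(theta1) = sin(39 deg) = 0.62932
sin(theta2) = V2/V1 * sin(theta1) = 3725/2400 * 0.62932 = 0.976758
theta2 = arcsin(0.976758) = 77.6228 degrees

77.6228


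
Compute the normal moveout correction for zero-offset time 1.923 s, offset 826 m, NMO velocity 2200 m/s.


x/Vnmo = 826/2200 = 0.375455
(x/Vnmo)^2 = 0.140966
t0^2 = 3.697929
sqrt(3.697929 + 0.140966) = 1.95931
dt = 1.95931 - 1.923 = 0.03631

0.03631


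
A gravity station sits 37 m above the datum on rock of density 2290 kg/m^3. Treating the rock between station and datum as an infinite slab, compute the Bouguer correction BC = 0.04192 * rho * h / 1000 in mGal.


BC = 0.04192 * rho * h / 1000
= 0.04192 * 2290 * 37 / 1000
= 3.5519 mGal

3.5519


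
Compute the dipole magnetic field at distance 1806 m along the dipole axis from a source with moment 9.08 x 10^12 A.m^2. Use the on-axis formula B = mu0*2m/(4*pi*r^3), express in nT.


m = 9.08 x 10^12 = 9080000000000 A.m^2
2m = 18160000000000 A.m^2
r^3 = 1806^3 = 5890514616
B = (4pi*10^-7) * 18160000000000 / (4*pi * 5890514616) * 1e9
= 22820529.035676 / 74022389773.96 * 1e9
= 308292.2492 nT

308292.2492


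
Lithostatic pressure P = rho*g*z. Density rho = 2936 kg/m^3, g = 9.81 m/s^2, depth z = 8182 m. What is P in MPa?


P = rho * g * z / 1e6
= 2936 * 9.81 * 8182 / 1e6
= 235659273.12 / 1e6
= 235.6593 MPa

235.6593


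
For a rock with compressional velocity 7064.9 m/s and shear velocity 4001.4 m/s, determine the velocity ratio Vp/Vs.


Vp/Vs = 7064.9 / 4001.4
= 1.7656

1.7656


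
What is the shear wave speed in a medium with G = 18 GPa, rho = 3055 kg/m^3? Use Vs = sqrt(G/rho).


Convert G to Pa: G = 18e9 Pa
Compute G/rho = 18e9 / 3055 = 5891980.3601
Vs = sqrt(5891980.3601) = 2427.34 m/s

2427.34


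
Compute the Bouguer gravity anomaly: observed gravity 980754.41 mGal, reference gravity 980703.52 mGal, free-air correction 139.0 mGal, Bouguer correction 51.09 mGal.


BA = g_obs - g_ref + FAC - BC
= 980754.41 - 980703.52 + 139.0 - 51.09
= 138.8 mGal

138.8


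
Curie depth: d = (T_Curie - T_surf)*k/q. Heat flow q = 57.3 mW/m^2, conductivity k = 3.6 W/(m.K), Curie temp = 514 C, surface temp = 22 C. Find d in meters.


T_Curie - T_surf = 514 - 22 = 492 C
Convert q to W/m^2: 57.3 mW/m^2 = 0.0573 W/m^2
d = 492 * 3.6 / 0.0573 = 30910.99 m

30910.99


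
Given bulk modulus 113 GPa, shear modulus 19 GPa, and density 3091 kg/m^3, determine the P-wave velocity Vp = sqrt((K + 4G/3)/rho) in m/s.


First compute the effective modulus:
K + 4G/3 = 113e9 + 4*19e9/3 = 138333333333.33 Pa
Then divide by density:
138333333333.33 / 3091 = 44753585.6789 Pa/(kg/m^3)
Take the square root:
Vp = sqrt(44753585.6789) = 6689.81 m/s

6689.81


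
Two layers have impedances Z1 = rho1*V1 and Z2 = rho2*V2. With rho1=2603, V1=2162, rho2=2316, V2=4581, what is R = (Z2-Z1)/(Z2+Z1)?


Z1 = 2603 * 2162 = 5627686
Z2 = 2316 * 4581 = 10609596
R = (10609596 - 5627686) / (10609596 + 5627686) = 4981910 / 16237282 = 0.3068

0.3068


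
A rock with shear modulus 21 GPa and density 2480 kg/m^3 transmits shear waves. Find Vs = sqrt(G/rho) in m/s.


Convert G to Pa: G = 21e9 Pa
Compute G/rho = 21e9 / 2480 = 8467741.9355
Vs = sqrt(8467741.9355) = 2909.94 m/s

2909.94


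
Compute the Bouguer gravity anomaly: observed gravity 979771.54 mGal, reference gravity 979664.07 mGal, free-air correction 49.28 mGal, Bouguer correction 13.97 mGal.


BA = g_obs - g_ref + FAC - BC
= 979771.54 - 979664.07 + 49.28 - 13.97
= 142.78 mGal

142.78


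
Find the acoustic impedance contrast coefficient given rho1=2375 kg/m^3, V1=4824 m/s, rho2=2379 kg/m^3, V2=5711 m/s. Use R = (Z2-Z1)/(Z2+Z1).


Z1 = 2375 * 4824 = 11457000
Z2 = 2379 * 5711 = 13586469
R = (13586469 - 11457000) / (13586469 + 11457000) = 2129469 / 25043469 = 0.085

0.085


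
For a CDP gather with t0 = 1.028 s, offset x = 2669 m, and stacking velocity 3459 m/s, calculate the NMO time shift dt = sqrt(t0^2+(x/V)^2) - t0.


x/Vnmo = 2669/3459 = 0.77161
(x/Vnmo)^2 = 0.595382
t0^2 = 1.056784
sqrt(1.056784 + 0.595382) = 1.285366
dt = 1.285366 - 1.028 = 0.257366

0.257366


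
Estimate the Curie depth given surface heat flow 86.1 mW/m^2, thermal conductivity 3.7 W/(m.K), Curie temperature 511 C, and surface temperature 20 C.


T_Curie - T_surf = 511 - 20 = 491 C
Convert q to W/m^2: 86.1 mW/m^2 = 0.0861 W/m^2
d = 491 * 3.7 / 0.0861 = 21099.88 m

21099.88


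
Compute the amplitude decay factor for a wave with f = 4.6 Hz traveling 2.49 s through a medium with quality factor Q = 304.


pi*f*t/Q = pi*4.6*2.49/304 = 0.118368
A/A0 = exp(-0.118368) = 0.888369

0.888369


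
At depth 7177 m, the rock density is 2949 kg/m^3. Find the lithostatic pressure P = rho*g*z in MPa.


P = rho * g * z / 1e6
= 2949 * 9.81 * 7177 / 1e6
= 207628385.13 / 1e6
= 207.6284 MPa

207.6284


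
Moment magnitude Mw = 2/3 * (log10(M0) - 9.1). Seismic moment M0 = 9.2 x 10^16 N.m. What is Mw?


log10(M0) = log10(9.2 x 10^16) = 16.9638
Mw = 2/3 * (16.9638 - 9.1)
= 2/3 * 7.8638
= 5.24

5.24


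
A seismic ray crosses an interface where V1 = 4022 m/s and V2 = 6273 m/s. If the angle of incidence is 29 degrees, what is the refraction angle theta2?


sin(theta1) = sin(29 deg) = 0.48481
sin(theta2) = V2/V1 * sin(theta1) = 6273/4022 * 0.48481 = 0.756144
theta2 = arcsin(0.756144) = 49.1254 degrees

49.1254


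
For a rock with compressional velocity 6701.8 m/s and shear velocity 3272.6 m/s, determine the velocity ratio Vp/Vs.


Vp/Vs = 6701.8 / 3272.6
= 2.0479

2.0479


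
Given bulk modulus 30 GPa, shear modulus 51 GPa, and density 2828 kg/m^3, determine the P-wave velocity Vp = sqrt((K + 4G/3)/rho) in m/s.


First compute the effective modulus:
K + 4G/3 = 30e9 + 4*51e9/3 = 98000000000.0 Pa
Then divide by density:
98000000000.0 / 2828 = 34653465.3465 Pa/(kg/m^3)
Take the square root:
Vp = sqrt(34653465.3465) = 5886.72 m/s

5886.72


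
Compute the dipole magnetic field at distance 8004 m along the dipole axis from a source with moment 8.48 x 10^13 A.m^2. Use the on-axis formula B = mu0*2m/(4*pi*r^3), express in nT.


m = 8.48 x 10^13 = 84800000000000 A.m^2
2m = 169600000000000 A.m^2
r^3 = 8004^3 = 512768384064
B = (4pi*10^-7) * 169600000000000 / (4*pi * 512768384064) * 1e9
= 213125645.619532 / 6443637553474.29 * 1e9
= 33075.3621 nT

33075.3621


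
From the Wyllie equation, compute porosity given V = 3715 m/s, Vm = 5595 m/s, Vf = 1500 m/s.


1/V - 1/Vm = 1/3715 - 1/5595 = 9.045e-05
1/Vf - 1/Vm = 1/1500 - 1/5595 = 0.00048794
phi = 9.045e-05 / 0.00048794 = 0.1854

0.1854


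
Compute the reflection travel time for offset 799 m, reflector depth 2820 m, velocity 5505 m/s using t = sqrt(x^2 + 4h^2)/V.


x^2 + 4h^2 = 799^2 + 4*2820^2 = 638401 + 31809600 = 32448001
sqrt(32448001) = 5696.3147
t = 5696.3147 / 5505 = 1.0348 s

1.0348


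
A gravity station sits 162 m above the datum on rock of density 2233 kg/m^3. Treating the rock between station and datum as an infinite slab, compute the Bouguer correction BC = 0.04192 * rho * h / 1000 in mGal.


BC = 0.04192 * rho * h / 1000
= 0.04192 * 2233 * 162 / 1000
= 15.1644 mGal

15.1644


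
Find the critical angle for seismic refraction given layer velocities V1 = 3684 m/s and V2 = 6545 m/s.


V1/V2 = 3684/6545 = 0.562872
theta_c = arcsin(0.562872) = 34.2547 degrees

34.2547


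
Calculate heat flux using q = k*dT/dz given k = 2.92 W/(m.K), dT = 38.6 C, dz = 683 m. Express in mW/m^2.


q = k * dT / dz * 1000
= 2.92 * 38.6 / 683 * 1000
= 0.165025 * 1000
= 165.0249 mW/m^2

165.0249


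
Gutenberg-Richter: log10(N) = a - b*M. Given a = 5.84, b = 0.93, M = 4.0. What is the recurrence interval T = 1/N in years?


log10(N) = 5.84 - 0.93*4.0 = 2.12
N = 10^2.12 = 131.825674
T = 1/N = 1/131.825674 = 0.0076 years

0.0076


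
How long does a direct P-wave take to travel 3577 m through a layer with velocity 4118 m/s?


t = x / V
= 3577 / 4118
= 0.8686 s

0.8686


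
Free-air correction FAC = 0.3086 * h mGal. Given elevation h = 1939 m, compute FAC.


FAC = 0.3086 * h
= 0.3086 * 1939
= 598.3754 mGal

598.3754


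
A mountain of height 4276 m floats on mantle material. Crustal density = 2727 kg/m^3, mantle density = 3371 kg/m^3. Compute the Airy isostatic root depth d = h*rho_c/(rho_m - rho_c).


rho_m - rho_c = 3371 - 2727 = 644
d = 4276 * 2727 / 644
= 11660652 / 644
= 18106.6 m

18106.6


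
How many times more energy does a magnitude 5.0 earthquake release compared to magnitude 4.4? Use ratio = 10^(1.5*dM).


M2 - M1 = 5.0 - 4.4 = 0.6
1.5 * 0.6 = 0.9
ratio = 10^0.9 = 7.94

7.94


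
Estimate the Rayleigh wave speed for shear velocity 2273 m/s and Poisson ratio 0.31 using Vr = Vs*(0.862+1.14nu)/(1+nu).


Numerator factor = 0.862 + 1.14*0.31 = 1.2154
Denominator = 1 + 0.31 = 1.31
Vr = 2273 * 1.2154 / 1.31 = 2108.86 m/s

2108.86


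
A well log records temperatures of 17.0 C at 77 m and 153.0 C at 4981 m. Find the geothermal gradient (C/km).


dT = 153.0 - 17.0 = 136.0 C
dz = 4981 - 77 = 4904 m
gradient = dT/dz * 1000 = 136.0/4904 * 1000 = 27.7325 C/km

27.7325


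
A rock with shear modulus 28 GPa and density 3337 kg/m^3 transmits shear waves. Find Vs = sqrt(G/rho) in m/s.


Convert G to Pa: G = 28e9 Pa
Compute G/rho = 28e9 / 3337 = 8390770.1528
Vs = sqrt(8390770.1528) = 2896.68 m/s

2896.68


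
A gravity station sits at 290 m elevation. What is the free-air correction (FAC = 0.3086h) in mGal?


FAC = 0.3086 * h
= 0.3086 * 290
= 89.494 mGal

89.494


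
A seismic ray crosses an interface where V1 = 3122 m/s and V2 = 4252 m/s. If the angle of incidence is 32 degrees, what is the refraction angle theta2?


sin(theta1) = sin(32 deg) = 0.529919
sin(theta2) = V2/V1 * sin(theta1) = 4252/3122 * 0.529919 = 0.721722
theta2 = arcsin(0.721722) = 46.1969 degrees

46.1969


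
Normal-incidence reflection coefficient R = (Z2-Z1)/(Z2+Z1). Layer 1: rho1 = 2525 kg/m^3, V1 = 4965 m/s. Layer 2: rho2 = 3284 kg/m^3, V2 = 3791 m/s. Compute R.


Z1 = 2525 * 4965 = 12536625
Z2 = 3284 * 3791 = 12449644
R = (12449644 - 12536625) / (12449644 + 12536625) = -86981 / 24986269 = -0.0035

-0.0035


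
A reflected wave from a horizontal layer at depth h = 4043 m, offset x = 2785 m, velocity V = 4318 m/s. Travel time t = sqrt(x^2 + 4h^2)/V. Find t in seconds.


x^2 + 4h^2 = 2785^2 + 4*4043^2 = 7756225 + 65383396 = 73139621
sqrt(73139621) = 8552.1705
t = 8552.1705 / 4318 = 1.9806 s

1.9806


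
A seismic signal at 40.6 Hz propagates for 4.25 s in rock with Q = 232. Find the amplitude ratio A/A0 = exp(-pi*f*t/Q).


pi*f*t/Q = pi*40.6*4.25/232 = 2.33656
A/A0 = exp(-2.33656) = 0.09666

0.09666


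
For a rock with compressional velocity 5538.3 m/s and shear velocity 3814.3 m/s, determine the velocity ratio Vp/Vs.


Vp/Vs = 5538.3 / 3814.3
= 1.452

1.452


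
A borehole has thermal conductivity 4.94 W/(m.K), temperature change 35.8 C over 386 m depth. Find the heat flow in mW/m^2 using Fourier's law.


q = k * dT / dz * 1000
= 4.94 * 35.8 / 386 * 1000
= 0.458166 * 1000
= 458.1658 mW/m^2

458.1658


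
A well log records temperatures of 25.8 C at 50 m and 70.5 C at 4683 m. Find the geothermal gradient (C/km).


dT = 70.5 - 25.8 = 44.7 C
dz = 4683 - 50 = 4633 m
gradient = dT/dz * 1000 = 44.7/4633 * 1000 = 9.6482 C/km

9.6482


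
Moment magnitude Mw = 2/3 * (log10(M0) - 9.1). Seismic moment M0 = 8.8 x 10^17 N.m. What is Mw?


log10(M0) = log10(8.8 x 10^17) = 17.9445
Mw = 2/3 * (17.9445 - 9.1)
= 2/3 * 8.8445
= 5.9

5.9


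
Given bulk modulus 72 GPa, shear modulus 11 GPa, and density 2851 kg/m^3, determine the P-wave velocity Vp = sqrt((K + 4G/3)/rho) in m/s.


First compute the effective modulus:
K + 4G/3 = 72e9 + 4*11e9/3 = 86666666666.67 Pa
Then divide by density:
86666666666.67 / 2851 = 30398690.5179 Pa/(kg/m^3)
Take the square root:
Vp = sqrt(30398690.5179) = 5513.5 m/s

5513.5


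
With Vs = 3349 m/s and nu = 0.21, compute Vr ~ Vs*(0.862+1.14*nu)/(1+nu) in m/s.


Numerator factor = 0.862 + 1.14*0.21 = 1.1014
Denominator = 1 + 0.21 = 1.21
Vr = 3349 * 1.1014 / 1.21 = 3048.42 m/s

3048.42


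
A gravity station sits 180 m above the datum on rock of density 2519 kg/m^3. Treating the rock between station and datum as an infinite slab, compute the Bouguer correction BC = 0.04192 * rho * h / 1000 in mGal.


BC = 0.04192 * rho * h / 1000
= 0.04192 * 2519 * 180 / 1000
= 19.0074 mGal

19.0074


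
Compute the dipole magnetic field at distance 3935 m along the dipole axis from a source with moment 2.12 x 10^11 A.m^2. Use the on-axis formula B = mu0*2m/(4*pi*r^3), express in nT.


m = 2.12 x 10^11 = 212000000000 A.m^2
2m = 424000000000 A.m^2
r^3 = 3935^3 = 60930425375
B = (4pi*10^-7) * 424000000000 / (4*pi * 60930425375) * 1e9
= 532814.114049 / 765674306952.8 * 1e9
= 695.8757 nT

695.8757


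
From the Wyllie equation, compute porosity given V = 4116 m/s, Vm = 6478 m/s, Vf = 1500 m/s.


1/V - 1/Vm = 1/4116 - 1/6478 = 8.859e-05
1/Vf - 1/Vm = 1/1500 - 1/6478 = 0.0005123
phi = 8.859e-05 / 0.0005123 = 0.1729

0.1729


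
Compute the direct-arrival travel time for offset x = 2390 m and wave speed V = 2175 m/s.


t = x / V
= 2390 / 2175
= 1.0989 s

1.0989


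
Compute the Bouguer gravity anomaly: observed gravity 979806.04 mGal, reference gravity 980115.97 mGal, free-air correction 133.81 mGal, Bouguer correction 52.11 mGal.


BA = g_obs - g_ref + FAC - BC
= 979806.04 - 980115.97 + 133.81 - 52.11
= -228.23 mGal

-228.23


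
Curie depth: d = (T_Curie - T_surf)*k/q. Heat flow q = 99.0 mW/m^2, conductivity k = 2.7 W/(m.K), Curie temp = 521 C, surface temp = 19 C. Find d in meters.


T_Curie - T_surf = 521 - 19 = 502 C
Convert q to W/m^2: 99.0 mW/m^2 = 0.099 W/m^2
d = 502 * 2.7 / 0.099 = 13690.91 m

13690.91


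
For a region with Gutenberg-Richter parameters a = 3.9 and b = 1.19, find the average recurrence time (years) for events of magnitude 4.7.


log10(N) = 3.9 - 1.19*4.7 = -1.693
N = 10^-1.693 = 0.020277
T = 1/N = 1/0.020277 = 49.3174 years

49.3174


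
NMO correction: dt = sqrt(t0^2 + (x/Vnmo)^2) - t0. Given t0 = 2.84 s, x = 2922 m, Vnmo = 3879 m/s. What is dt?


x/Vnmo = 2922/3879 = 0.753287
(x/Vnmo)^2 = 0.567441
t0^2 = 8.0656
sqrt(8.0656 + 0.567441) = 2.938204
dt = 2.938204 - 2.84 = 0.098204

0.098204


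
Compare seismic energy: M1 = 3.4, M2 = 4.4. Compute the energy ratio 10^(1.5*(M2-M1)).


M2 - M1 = 4.4 - 3.4 = 1.0
1.5 * 1.0 = 1.5
ratio = 10^1.5 = 31.62

31.62


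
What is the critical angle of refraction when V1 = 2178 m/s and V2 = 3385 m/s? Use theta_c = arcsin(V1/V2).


V1/V2 = 2178/3385 = 0.643427
theta_c = arcsin(0.643427) = 40.0478 degrees

40.0478


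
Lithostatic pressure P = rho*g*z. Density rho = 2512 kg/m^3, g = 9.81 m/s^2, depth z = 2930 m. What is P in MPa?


P = rho * g * z / 1e6
= 2512 * 9.81 * 2930 / 1e6
= 72203169.6 / 1e6
= 72.2032 MPa

72.2032


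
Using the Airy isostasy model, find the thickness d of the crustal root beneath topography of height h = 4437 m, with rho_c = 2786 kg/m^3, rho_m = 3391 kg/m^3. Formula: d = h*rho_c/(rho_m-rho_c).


rho_m - rho_c = 3391 - 2786 = 605
d = 4437 * 2786 / 605
= 12361482 / 605
= 20432.2 m

20432.2


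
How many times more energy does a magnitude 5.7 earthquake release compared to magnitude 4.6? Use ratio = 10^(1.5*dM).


M2 - M1 = 5.7 - 4.6 = 1.1
1.5 * 1.1 = 1.65
ratio = 10^1.65 = 44.67

44.67


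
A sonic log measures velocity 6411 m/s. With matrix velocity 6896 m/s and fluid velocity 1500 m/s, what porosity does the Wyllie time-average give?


1/V - 1/Vm = 1/6411 - 1/6896 = 1.097e-05
1/Vf - 1/Vm = 1/1500 - 1/6896 = 0.00052166
phi = 1.097e-05 / 0.00052166 = 0.021

0.021


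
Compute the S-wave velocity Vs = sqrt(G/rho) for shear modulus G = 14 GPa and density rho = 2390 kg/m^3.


Convert G to Pa: G = 14e9 Pa
Compute G/rho = 14e9 / 2390 = 5857740.5858
Vs = sqrt(5857740.5858) = 2420.28 m/s

2420.28


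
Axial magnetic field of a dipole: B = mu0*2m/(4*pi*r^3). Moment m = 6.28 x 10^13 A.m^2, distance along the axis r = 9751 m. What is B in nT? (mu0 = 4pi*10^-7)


m = 6.28 x 10^13 = 62800000000000 A.m^2
2m = 125600000000000 A.m^2
r^3 = 9751^3 = 927144591751
B = (4pi*10^-7) * 125600000000000 / (4*pi * 927144591751) * 1e9
= 157833614.916351 / 11650842553041.8 * 1e9
= 13546.97 nT

13546.97


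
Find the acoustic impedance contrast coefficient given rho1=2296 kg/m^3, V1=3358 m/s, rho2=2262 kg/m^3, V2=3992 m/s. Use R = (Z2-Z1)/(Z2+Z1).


Z1 = 2296 * 3358 = 7709968
Z2 = 2262 * 3992 = 9029904
R = (9029904 - 7709968) / (9029904 + 7709968) = 1319936 / 16739872 = 0.0788

0.0788


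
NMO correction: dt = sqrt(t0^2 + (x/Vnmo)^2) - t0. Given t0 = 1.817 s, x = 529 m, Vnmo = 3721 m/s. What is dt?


x/Vnmo = 529/3721 = 0.142166
(x/Vnmo)^2 = 0.020211
t0^2 = 3.301489
sqrt(3.301489 + 0.020211) = 1.822553
dt = 1.822553 - 1.817 = 0.005553

0.005553


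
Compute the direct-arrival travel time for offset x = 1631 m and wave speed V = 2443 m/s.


t = x / V
= 1631 / 2443
= 0.6676 s

0.6676


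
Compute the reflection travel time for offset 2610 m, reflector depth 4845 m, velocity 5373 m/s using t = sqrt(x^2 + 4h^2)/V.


x^2 + 4h^2 = 2610^2 + 4*4845^2 = 6812100 + 93896100 = 100708200
sqrt(100708200) = 10035.3475
t = 10035.3475 / 5373 = 1.8677 s

1.8677


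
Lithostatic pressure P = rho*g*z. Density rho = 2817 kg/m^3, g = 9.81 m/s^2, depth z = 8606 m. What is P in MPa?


P = rho * g * z / 1e6
= 2817 * 9.81 * 8606 / 1e6
= 237824830.62 / 1e6
= 237.8248 MPa

237.8248


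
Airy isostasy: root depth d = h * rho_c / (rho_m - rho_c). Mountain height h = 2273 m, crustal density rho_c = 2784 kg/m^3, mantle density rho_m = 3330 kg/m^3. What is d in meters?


rho_m - rho_c = 3330 - 2784 = 546
d = 2273 * 2784 / 546
= 6328032 / 546
= 11589.8 m

11589.8


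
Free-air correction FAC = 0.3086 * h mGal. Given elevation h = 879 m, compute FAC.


FAC = 0.3086 * h
= 0.3086 * 879
= 271.2594 mGal

271.2594


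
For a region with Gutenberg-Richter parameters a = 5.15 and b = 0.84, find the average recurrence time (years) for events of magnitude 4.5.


log10(N) = 5.15 - 0.84*4.5 = 1.37
N = 10^1.37 = 23.442288
T = 1/N = 1/23.442288 = 0.0427 years

0.0427


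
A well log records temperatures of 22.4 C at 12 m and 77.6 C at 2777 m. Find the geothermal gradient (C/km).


dT = 77.6 - 22.4 = 55.2 C
dz = 2777 - 12 = 2765 m
gradient = dT/dz * 1000 = 55.2/2765 * 1000 = 19.9638 C/km

19.9638


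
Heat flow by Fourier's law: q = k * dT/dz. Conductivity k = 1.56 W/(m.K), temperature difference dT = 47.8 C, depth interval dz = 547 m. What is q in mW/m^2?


q = k * dT / dz * 1000
= 1.56 * 47.8 / 547 * 1000
= 0.136322 * 1000
= 136.3218 mW/m^2

136.3218


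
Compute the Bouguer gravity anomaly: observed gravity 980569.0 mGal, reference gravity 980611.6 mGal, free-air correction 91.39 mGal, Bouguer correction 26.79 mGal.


BA = g_obs - g_ref + FAC - BC
= 980569.0 - 980611.6 + 91.39 - 26.79
= 22.0 mGal

22.0


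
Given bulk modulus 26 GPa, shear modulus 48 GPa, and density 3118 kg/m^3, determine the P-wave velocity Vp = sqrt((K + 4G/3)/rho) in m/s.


First compute the effective modulus:
K + 4G/3 = 26e9 + 4*48e9/3 = 90000000000.0 Pa
Then divide by density:
90000000000.0 / 3118 = 28864656.8313 Pa/(kg/m^3)
Take the square root:
Vp = sqrt(28864656.8313) = 5372.58 m/s

5372.58


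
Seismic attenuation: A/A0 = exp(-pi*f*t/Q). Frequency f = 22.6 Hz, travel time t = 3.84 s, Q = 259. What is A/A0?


pi*f*t/Q = pi*22.6*3.84/259 = 1.052664
A/A0 = exp(-1.052664) = 0.349007

0.349007


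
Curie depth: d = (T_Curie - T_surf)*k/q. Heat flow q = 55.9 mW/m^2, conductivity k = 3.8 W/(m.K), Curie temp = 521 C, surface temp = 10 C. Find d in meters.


T_Curie - T_surf = 521 - 10 = 511 C
Convert q to W/m^2: 55.9 mW/m^2 = 0.0559 W/m^2
d = 511 * 3.8 / 0.0559 = 34737.03 m

34737.03


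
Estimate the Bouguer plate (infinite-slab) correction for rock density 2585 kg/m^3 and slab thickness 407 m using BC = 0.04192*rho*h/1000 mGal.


BC = 0.04192 * rho * h / 1000
= 0.04192 * 2585 * 407 / 1000
= 44.1038 mGal

44.1038


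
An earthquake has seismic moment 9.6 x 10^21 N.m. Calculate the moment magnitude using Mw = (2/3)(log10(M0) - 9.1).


log10(M0) = log10(9.6 x 10^21) = 21.9823
Mw = 2/3 * (21.9823 - 9.1)
= 2/3 * 12.8823
= 8.59

8.59


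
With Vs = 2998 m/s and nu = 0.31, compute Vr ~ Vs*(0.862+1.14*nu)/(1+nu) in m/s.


Numerator factor = 0.862 + 1.14*0.31 = 1.2154
Denominator = 1 + 0.31 = 1.31
Vr = 2998 * 1.2154 / 1.31 = 2781.5 m/s

2781.5


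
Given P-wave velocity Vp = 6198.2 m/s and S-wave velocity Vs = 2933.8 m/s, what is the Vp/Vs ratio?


Vp/Vs = 6198.2 / 2933.8
= 2.1127

2.1127


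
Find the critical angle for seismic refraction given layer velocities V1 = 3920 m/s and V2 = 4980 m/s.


V1/V2 = 3920/4980 = 0.787149
theta_c = arcsin(0.787149) = 51.9198 degrees

51.9198


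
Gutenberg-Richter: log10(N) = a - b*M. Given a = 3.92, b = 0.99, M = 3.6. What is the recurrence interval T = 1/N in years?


log10(N) = 3.92 - 0.99*3.6 = 0.356
N = 10^0.356 = 2.269865
T = 1/N = 1/2.269865 = 0.4406 years

0.4406


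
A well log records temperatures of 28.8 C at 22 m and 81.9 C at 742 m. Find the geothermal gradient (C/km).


dT = 81.9 - 28.8 = 53.1 C
dz = 742 - 22 = 720 m
gradient = dT/dz * 1000 = 53.1/720 * 1000 = 73.75 C/km

73.75


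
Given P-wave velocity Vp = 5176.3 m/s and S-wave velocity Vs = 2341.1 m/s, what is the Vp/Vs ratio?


Vp/Vs = 5176.3 / 2341.1
= 2.2111

2.2111


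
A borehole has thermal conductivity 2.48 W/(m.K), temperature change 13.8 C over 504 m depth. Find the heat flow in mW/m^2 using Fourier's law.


q = k * dT / dz * 1000
= 2.48 * 13.8 / 504 * 1000
= 0.067905 * 1000
= 67.9048 mW/m^2

67.9048


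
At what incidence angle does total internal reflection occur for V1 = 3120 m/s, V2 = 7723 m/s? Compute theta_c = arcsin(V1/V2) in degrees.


V1/V2 = 3120/7723 = 0.403988
theta_c = arcsin(0.403988) = 23.8277 degrees

23.8277


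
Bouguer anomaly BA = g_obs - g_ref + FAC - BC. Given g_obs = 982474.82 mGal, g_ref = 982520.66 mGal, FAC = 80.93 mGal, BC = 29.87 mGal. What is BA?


BA = g_obs - g_ref + FAC - BC
= 982474.82 - 982520.66 + 80.93 - 29.87
= 5.22 mGal

5.22


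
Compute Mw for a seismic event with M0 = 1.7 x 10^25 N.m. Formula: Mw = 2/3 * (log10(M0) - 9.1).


log10(M0) = log10(1.7 x 10^25) = 25.2304
Mw = 2/3 * (25.2304 - 9.1)
= 2/3 * 16.1304
= 10.75

10.75


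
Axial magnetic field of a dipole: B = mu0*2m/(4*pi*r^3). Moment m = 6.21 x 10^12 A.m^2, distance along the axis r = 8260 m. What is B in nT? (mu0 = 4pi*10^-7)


m = 6.21 x 10^12 = 6210000000000 A.m^2
2m = 12420000000000 A.m^2
r^3 = 8260^3 = 563559976000
B = (4pi*10^-7) * 12420000000000 / (4*pi * 563559976000) * 1e9
= 15607432.303034 / 7081903521835.36 * 1e9
= 2203.8471 nT

2203.8471


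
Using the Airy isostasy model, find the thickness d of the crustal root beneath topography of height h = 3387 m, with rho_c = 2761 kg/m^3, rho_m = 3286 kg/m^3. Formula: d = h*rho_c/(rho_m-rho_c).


rho_m - rho_c = 3286 - 2761 = 525
d = 3387 * 2761 / 525
= 9351507 / 525
= 17812.39 m

17812.39


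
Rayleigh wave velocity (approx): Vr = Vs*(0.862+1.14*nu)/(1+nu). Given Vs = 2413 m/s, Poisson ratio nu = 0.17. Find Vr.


Numerator factor = 0.862 + 1.14*0.17 = 1.0558
Denominator = 1 + 0.17 = 1.17
Vr = 2413 * 1.0558 / 1.17 = 2177.47 m/s

2177.47


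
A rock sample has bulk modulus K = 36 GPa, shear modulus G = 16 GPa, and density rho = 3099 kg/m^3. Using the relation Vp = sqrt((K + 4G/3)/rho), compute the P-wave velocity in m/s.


First compute the effective modulus:
K + 4G/3 = 36e9 + 4*16e9/3 = 57333333333.33 Pa
Then divide by density:
57333333333.33 / 3099 = 18500591.5887 Pa/(kg/m^3)
Take the square root:
Vp = sqrt(18500591.5887) = 4301.23 m/s

4301.23


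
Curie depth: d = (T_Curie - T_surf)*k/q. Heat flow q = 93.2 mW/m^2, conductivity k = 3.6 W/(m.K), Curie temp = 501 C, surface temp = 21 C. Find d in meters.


T_Curie - T_surf = 501 - 21 = 480 C
Convert q to W/m^2: 93.2 mW/m^2 = 0.0932 W/m^2
d = 480 * 3.6 / 0.0932 = 18540.77 m

18540.77


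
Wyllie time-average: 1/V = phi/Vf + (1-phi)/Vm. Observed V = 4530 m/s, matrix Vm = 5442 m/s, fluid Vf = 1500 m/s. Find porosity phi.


1/V - 1/Vm = 1/4530 - 1/5442 = 3.699e-05
1/Vf - 1/Vm = 1/1500 - 1/5442 = 0.00048291
phi = 3.699e-05 / 0.00048291 = 0.0766

0.0766


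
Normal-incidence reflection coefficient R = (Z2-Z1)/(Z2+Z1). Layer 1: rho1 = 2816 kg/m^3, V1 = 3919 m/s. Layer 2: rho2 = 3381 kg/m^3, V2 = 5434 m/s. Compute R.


Z1 = 2816 * 3919 = 11035904
Z2 = 3381 * 5434 = 18372354
R = (18372354 - 11035904) / (18372354 + 11035904) = 7336450 / 29408258 = 0.2495

0.2495


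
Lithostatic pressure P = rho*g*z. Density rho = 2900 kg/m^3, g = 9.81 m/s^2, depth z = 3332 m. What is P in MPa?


P = rho * g * z / 1e6
= 2900 * 9.81 * 3332 / 1e6
= 94792068.0 / 1e6
= 94.7921 MPa

94.7921


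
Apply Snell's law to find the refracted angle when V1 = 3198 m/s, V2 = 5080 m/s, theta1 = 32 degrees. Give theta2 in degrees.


sin(theta1) = sin(32 deg) = 0.529919
sin(theta2) = V2/V1 * sin(theta1) = 5080/3198 * 0.529919 = 0.841773
theta2 = arcsin(0.841773) = 57.3278 degrees

57.3278


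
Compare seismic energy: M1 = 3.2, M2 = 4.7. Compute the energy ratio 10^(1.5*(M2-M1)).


M2 - M1 = 4.7 - 3.2 = 1.5
1.5 * 1.5 = 2.25
ratio = 10^2.25 = 177.83

177.83


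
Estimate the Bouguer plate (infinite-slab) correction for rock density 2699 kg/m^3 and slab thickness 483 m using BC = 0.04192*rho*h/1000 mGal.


BC = 0.04192 * rho * h / 1000
= 0.04192 * 2699 * 483 / 1000
= 54.6476 mGal

54.6476


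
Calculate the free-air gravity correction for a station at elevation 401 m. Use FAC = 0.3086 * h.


FAC = 0.3086 * h
= 0.3086 * 401
= 123.7486 mGal

123.7486


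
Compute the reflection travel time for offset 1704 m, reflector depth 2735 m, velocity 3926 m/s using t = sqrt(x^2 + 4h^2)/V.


x^2 + 4h^2 = 1704^2 + 4*2735^2 = 2903616 + 29920900 = 32824516
sqrt(32824516) = 5729.2684
t = 5729.2684 / 3926 = 1.4593 s

1.4593


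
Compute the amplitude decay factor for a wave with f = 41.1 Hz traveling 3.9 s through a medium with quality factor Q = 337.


pi*f*t/Q = pi*41.1*3.9/337 = 1.494261
A/A0 = exp(-1.494261) = 0.224414

0.224414


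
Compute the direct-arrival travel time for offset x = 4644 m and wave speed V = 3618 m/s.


t = x / V
= 4644 / 3618
= 1.2836 s

1.2836


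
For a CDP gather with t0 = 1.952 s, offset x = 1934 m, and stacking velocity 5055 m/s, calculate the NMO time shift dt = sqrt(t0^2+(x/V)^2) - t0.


x/Vnmo = 1934/5055 = 0.382591
(x/Vnmo)^2 = 0.146376
t0^2 = 3.810304
sqrt(3.810304 + 0.146376) = 1.989141
dt = 1.989141 - 1.952 = 0.037141

0.037141


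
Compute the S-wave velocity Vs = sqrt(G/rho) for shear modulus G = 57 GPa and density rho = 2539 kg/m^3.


Convert G to Pa: G = 57e9 Pa
Compute G/rho = 57e9 / 2539 = 22449783.3793
Vs = sqrt(22449783.3793) = 4738.12 m/s

4738.12


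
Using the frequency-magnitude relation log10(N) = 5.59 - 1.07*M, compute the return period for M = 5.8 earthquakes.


log10(N) = 5.59 - 1.07*5.8 = -0.616
N = 10^-0.616 = 0.242103
T = 1/N = 1/0.242103 = 4.1305 years

4.1305


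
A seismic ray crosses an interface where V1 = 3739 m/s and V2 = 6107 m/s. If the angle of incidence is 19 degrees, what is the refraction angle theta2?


sin(theta1) = sin(19 deg) = 0.325568
sin(theta2) = V2/V1 * sin(theta1) = 6107/3739 * 0.325568 = 0.531758
theta2 = arcsin(0.531758) = 32.1243 degrees

32.1243


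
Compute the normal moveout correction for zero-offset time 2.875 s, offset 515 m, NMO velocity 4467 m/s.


x/Vnmo = 515/4467 = 0.11529
(x/Vnmo)^2 = 0.013292
t0^2 = 8.265625
sqrt(8.265625 + 0.013292) = 2.877311
dt = 2.877311 - 2.875 = 0.002311

0.002311


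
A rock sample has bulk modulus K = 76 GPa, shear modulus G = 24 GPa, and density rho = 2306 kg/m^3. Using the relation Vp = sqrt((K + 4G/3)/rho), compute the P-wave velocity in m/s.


First compute the effective modulus:
K + 4G/3 = 76e9 + 4*24e9/3 = 108000000000.0 Pa
Then divide by density:
108000000000.0 / 2306 = 46834345.1865 Pa/(kg/m^3)
Take the square root:
Vp = sqrt(46834345.1865) = 6843.56 m/s

6843.56


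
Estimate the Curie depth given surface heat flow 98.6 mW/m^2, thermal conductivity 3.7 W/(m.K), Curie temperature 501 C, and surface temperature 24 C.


T_Curie - T_surf = 501 - 24 = 477 C
Convert q to W/m^2: 98.6 mW/m^2 = 0.0986 W/m^2
d = 477 * 3.7 / 0.0986 = 17899.59 m

17899.59


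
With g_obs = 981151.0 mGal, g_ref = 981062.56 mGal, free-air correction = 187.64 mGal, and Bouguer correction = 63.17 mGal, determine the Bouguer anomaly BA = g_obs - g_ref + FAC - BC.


BA = g_obs - g_ref + FAC - BC
= 981151.0 - 981062.56 + 187.64 - 63.17
= 212.91 mGal

212.91


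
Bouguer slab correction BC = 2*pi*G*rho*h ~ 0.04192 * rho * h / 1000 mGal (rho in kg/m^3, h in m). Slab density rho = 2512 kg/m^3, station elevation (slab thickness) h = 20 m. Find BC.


BC = 0.04192 * rho * h / 1000
= 0.04192 * 2512 * 20 / 1000
= 2.1061 mGal

2.1061


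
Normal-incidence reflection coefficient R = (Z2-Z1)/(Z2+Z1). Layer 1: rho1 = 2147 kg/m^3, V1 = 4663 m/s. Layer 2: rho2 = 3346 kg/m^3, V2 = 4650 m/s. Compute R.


Z1 = 2147 * 4663 = 10011461
Z2 = 3346 * 4650 = 15558900
R = (15558900 - 10011461) / (15558900 + 10011461) = 5547439 / 25570361 = 0.2169

0.2169


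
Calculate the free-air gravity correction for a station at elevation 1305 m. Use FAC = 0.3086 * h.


FAC = 0.3086 * h
= 0.3086 * 1305
= 402.723 mGal

402.723


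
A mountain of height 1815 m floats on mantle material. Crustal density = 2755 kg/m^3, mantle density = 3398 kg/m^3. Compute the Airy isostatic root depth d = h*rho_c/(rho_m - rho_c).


rho_m - rho_c = 3398 - 2755 = 643
d = 1815 * 2755 / 643
= 5000325 / 643
= 7776.56 m

7776.56


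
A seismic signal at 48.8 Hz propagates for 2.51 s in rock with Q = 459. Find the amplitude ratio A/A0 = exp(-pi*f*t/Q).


pi*f*t/Q = pi*48.8*2.51/459 = 0.83836
A/A0 = exp(-0.83836) = 0.432419

0.432419


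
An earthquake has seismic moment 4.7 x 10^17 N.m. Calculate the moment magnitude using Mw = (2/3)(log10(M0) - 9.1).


log10(M0) = log10(4.7 x 10^17) = 17.6721
Mw = 2/3 * (17.6721 - 9.1)
= 2/3 * 8.5721
= 5.71

5.71


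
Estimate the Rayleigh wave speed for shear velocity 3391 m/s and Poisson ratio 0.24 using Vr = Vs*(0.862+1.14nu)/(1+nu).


Numerator factor = 0.862 + 1.14*0.24 = 1.1356
Denominator = 1 + 0.24 = 1.24
Vr = 3391 * 1.1356 / 1.24 = 3105.5 m/s

3105.5


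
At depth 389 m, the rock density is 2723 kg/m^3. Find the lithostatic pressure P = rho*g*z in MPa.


P = rho * g * z / 1e6
= 2723 * 9.81 * 389 / 1e6
= 10391213.07 / 1e6
= 10.3912 MPa

10.3912


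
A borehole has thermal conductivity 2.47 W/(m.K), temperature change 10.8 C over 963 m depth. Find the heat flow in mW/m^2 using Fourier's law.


q = k * dT / dz * 1000
= 2.47 * 10.8 / 963 * 1000
= 0.027701 * 1000
= 27.7009 mW/m^2

27.7009


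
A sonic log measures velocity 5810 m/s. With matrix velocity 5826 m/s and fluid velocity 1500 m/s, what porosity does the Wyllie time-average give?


1/V - 1/Vm = 1/5810 - 1/5826 = 4.7e-07
1/Vf - 1/Vm = 1/1500 - 1/5826 = 0.00049502
phi = 4.7e-07 / 0.00049502 = 0.001

0.001


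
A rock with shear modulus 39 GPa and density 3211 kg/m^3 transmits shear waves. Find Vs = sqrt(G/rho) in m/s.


Convert G to Pa: G = 39e9 Pa
Compute G/rho = 39e9 / 3211 = 12145748.9879
Vs = sqrt(12145748.9879) = 3485.08 m/s

3485.08


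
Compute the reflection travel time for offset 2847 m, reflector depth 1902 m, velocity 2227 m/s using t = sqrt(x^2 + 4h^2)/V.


x^2 + 4h^2 = 2847^2 + 4*1902^2 = 8105409 + 14470416 = 22575825
sqrt(22575825) = 4751.4024
t = 4751.4024 / 2227 = 2.1335 s

2.1335
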